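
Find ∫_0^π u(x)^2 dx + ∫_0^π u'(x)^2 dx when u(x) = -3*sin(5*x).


||u||_{H^1(0,π)}^2 = 117*π

u'(x) = -15*cos(5*x).
Expand u² and (u')² and integrate term by term on (0, π), using: for integers n ≥ 1, ∫_0^π sin²(nx) dx = ∫_0^π cos²(nx) dx = π/2; for n ≠ n', ∫_0^π sin(nx)sin(n'x) dx = ∫_0^π cos(nx)cos(n'x) dx = 0; and by product-to-sum, ∫_0^π sin(nx)cos(n'x) dx = ½∫_0^π [sin((n+n')x) + sin((n−n')x)] dx, which is 0 when n+n' is even and 2n/(n²−n'²) when n+n' is odd (it need not vanish on (0, π)).
  u² squared terms: (-3)²·∫sin(5x)² dx = 9·π/2 = 9*π/2.
  So ∫_0^π u² dx = 9*π/2.
  (u')² squared terms: (-15)²·∫cos(5x)² dx = 225·π/2 = 225*π/2.
  So ∫_0^π (u')² dx = 225*π/2.
||u||_{H^1}^2 = (9*π/2) + (225*π/2) = 117*π.


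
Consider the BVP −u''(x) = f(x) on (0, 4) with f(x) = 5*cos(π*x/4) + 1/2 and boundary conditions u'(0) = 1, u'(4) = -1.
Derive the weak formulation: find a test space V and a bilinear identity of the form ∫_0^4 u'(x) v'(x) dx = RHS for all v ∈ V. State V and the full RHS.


V = H^1(0, 4) (v unrestricted at boundary; u is determined up to an additive constant); weak form: ∫_0^4 u'v' dx = ∫_0^4 (5*cos(π*x/4) + 1/2) v dx − v(4) − v(0) for all v ∈ V.

Multiply both sides by a test function v and integrate from 0 to 4:
  ∫_0^4 −u''(x) v(x) dx = ∫_0^4 f(x) v(x) dx.
Integrate the LHS by parts once:
  ∫_0^4 −u'' v dx = −[u'(x) v(x)]_0^4 + ∫_0^4 u'(x) v'(x) dx.
Thus ∫_0^4 u'(x) v'(x) dx = ∫_0^4 f(x) v(x) dx + [u'(x) v(x)]_0^4.
Choose V so that boundary terms are either known or forced to vanish.
u has inhomogeneous Neumann u'(0) = 1, u'(4) = -1. [u' v]_0^4 = (-1)·v(4) − (1)·v(0) = − v(4) − v(0). Take V = H^1(0, 4); boundary term becomes part of RHS.
Weak formulation: find u (satisfying any essential BC) such that ∫_0^4 u'(x) v'(x) dx = ∫_0^4 f v dx − v(4) − v(0) for all v ∈ V (Neumann data are natural BCs: they enter the RHS as boundary terms).
Substituting f(x) = 5*cos(π*x/4) + 1/2, the right-hand side is ∫_0^4 (5*cos(π*x/4) + 1/2) v dx − v(4) − v(0).
Compatibility check (pure Neumann): taking v ≡ 1 ∈ V gives 0 = ∫_0^4 f dx + (-1) − (1), i.e. ∫_0^4 f dx must equal u'(0) − u'(4) = 2. Indeed ∫_0^4 (5*cos(π*x/4) + 1/2) dx = 2, so the data are compatible. The solution is then unique only up to an additive constant (fix it e.g. by requiring ∫_0^4 u dx = 0).


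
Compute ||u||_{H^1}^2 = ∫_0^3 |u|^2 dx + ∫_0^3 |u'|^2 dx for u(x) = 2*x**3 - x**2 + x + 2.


||u||_{H^1}^2 = 176667/70

The H^1 norm (squared) on an interval (0, L) is
  ||u||_{H^1}^2 = ∫_0^L u(x)^2 dx + ∫_0^L u'(x)^2 dx.
Compute u'(x) = 6*x**2 - 2*x + 1.
Then u(x)^2 = 4*x**6 - 4*x**5 + 5*x**4 + 6*x**3 - 3*x**2 + 4*x + 4 and u'(x)^2 = 36*x**4 - 24*x**3 + 16*x**2 - 4*x + 1.
Integrate each monomial from 0 to 3 using ∫_0^3 c·x^n dx = c·3^(n+1)/(n+1):
  ∫_0^3 u(x)^2 dx = ∫_0^3 (4*x^6 - 4*x^5 + 5*x^4 + 6*x^3 - 3*x^2 + 4*x + 4) dx. Term by term:
    ∫_0^3 4*x^6 dx = 8748/7;  ∫_0^3 -4*x^5 dx = -486;  ∫_0^3 5*x^4 dx = 243;
    ∫_0^3 6*x^3 dx = 243/2;  ∫_0^3 -3*x^2 dx = -27;  ∫_0^3 4*x dx = 18;
    ∫_0^3 4 dx = 12.
  Sum: 8748/7 − 486 + 243 + 243/2 − 27 + 18 + 12 = 15837/14.
  ∫_0^3 u'(x)^2 dx = ∫_0^3 (36*x^4 - 24*x^3 + 16*x^2 - 4*x + 1) dx. Term by term:
    ∫_0^3 36*x^4 dx = 8748/5;  ∫_0^3 -24*x^3 dx = -486;  ∫_0^3 16*x^2 dx = 144;
    ∫_0^3 -4*x dx = -18;  ∫_0^3 1 dx = 3.
  Sum: 8748/5 − 486 + 144 − 18 + 3 = 6963/5.
Adding: ||u||_{H^1}^2 = 15837/14 + 6963/5 = 176667/70.


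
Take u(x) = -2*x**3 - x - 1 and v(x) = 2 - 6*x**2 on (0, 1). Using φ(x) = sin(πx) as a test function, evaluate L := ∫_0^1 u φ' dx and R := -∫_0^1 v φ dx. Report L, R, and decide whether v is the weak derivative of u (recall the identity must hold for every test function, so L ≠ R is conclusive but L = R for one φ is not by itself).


LHS = -24/π^3 + 8/π, RHS = -24/π^3 + 2/π. No, v is not the weak derivative of u.

u(x) = -2*x**3 - x - 1, classical derivative u'(x) = -6*x**2 - 1.
φ(x) = sin(πx), so φ'(x) = π*cos(π*x).
Note φ(0) = φ(1) = 0, so the boundary term u·φ vanishes.
LHS = ∫_0^1 u(x) φ'(x) dx = ∫_0^1 (-2*π*x^3*cos(π*x) - π*x*cos(π*x) - π*cos(π*x)) dx. Term by term:
  ∫_0^1 -π*cos(π*x) dx = 0;  ∫_0^1 -π*x*cos(π*x) dx = 2/π;  ∫_0^1 -2*π*x^3*cos(π*x) dx = -24/π^3 + 6/π.
Sum: 0 + 2/π + -24/π^3 + 6/π = -24/π^3 + 8/π.
So LHS = -24/π^3 + 8/π.
∫_0^1 v(x) φ(x) dx = ∫_0^1 (-6*x^2*sin(π*x) + 2*sin(π*x)) dx. Term by term:
  ∫_0^1 2*sin(π*x) dx = 4/π;  ∫_0^1 -6*x^2*sin(π*x) dx = -6/π + 24/π^3.
Sum: 4/π + -6/π + 24/π^3 = -2/π + 24/π^3.
So RHS = -∫_0^1 v(x) φ(x) dx = -24/π^3 + 2/π.
LHS − RHS = 6/π ≠ 0, so the identity fails.
(For a valid weak derivative the identity must hold for EVERY test function, in particular this one. The failure shows v is NOT the weak derivative of u.)
Correct weak derivative would be u'(x) = -6*x**2 - 1.


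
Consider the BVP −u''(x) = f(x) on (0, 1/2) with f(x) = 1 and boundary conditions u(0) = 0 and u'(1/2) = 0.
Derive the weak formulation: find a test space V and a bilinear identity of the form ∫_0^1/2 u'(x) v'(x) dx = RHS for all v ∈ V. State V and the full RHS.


V = {v ∈ H^1(0, 1/2) : v(0) = 0} (test functions vanish at x = 0 where u is specified); weak form: ∫_0^1/2 u'v' dx = ∫_0^1/2 (1) v dx for all v ∈ V.

Multiply both sides by a test function v and integrate from 0 to 1/2:
  ∫_0^1/2 −u''(x) v(x) dx = ∫_0^1/2 f(x) v(x) dx.
Integrate the LHS by parts once:
  ∫_0^1/2 −u'' v dx = −[u'(x) v(x)]_0^1/2 + ∫_0^1/2 u'(x) v'(x) dx.
Thus ∫_0^1/2 u'(x) v'(x) dx = ∫_0^1/2 f(x) v(x) dx + [u'(x) v(x)]_0^1/2.
Choose V so that boundary terms are either known or forced to vanish.
Mixed BC: u(0) = 0 (Dirichlet) and u'(1/2) = 0 (Neumann). Define V = {v ∈ H^1(0, 1/2) : v(0) = 0}. Then [u' v]_0^1/2 = u'(1/2)·v(1/2) − u'(0)·0 = 0.
Weak formulation: find u (satisfying any essential BC) such that ∫_0^1/2 u'(x) v'(x) dx = ∫_0^1/2 f v dx for all v ∈ V (Dirichlet at 0 absorbed into V; the Neumann datum at x = 1/2 is zero, so no boundary term remains).
Substituting f(x) = 1, the right-hand side is ∫_0^1/2 (1) v dx.


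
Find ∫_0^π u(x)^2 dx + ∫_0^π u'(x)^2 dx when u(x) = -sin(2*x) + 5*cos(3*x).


||u||_{H^1(0,π)}^2 = 80 + 255*π/2

u'(x) = -15*sin(3*x) - 2*cos(2*x).
Expand u² and (u')² and integrate term by term on (0, π), using: for integers n ≥ 1, ∫_0^π sin²(nx) dx = ∫_0^π cos²(nx) dx = π/2; for n ≠ n', ∫_0^π sin(nx)sin(n'x) dx = ∫_0^π cos(nx)cos(n'x) dx = 0; and by product-to-sum, ∫_0^π sin(nx)cos(n'x) dx = ½∫_0^π [sin((n+n')x) + sin((n−n')x)] dx, which is 0 when n+n' is even and 2n/(n²−n'²) when n+n' is odd (it need not vanish on (0, π)).
  u² squared terms: (-1)²·∫sin(2x)² dx = 1·π/2 = π/2;  (5)²·∫cos(3x)² dx = 25·π/2 = 25*π/2.
  u² cross terms: 2·(-1)·(5)·∫sin(2x)·cos(3x) dx = -10·(-4/5) = 8.
  So ∫_0^π u² dx = π/2 + 25*π/2 + 8 = 8 + 13*π.
  (u')² squared terms: (-15)²·∫sin(3x)² dx = 225·π/2 = 225*π/2;  (-2)²·∫cos(2x)² dx = 4·π/2 = 2*π.
  (u')² cross terms: 2·(-15)·(-2)·∫sin(3x)·cos(2x) dx = 60·(6/5) = 72.
  So ∫_0^π (u')² dx = 225*π/2 + 2*π + 72 = 72 + 229*π/2.
||u||_{H^1}^2 = (8 + 13*π) + (72 + 229*π/2) = 80 + 255*π/2.


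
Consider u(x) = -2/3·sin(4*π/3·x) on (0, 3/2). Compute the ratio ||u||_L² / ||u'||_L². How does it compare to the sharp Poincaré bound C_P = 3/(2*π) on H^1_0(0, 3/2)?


||u||_L² / ||u'||_L² = 3/(4*π) < C_P = 3/(2*π).

u(x) = -2/3·sin(4*π/3·x), so u'(x) = -8*π*cos(4*π*x/3)/9.
Writing u(x) = A·sin(kπx/L) with A = -2/3 and k = 2, use ∫_0^L sin²(kπx/L) dx = L/2 and ∫_0^L cos²(kπx/L) dx = L/2.
u² = 4/9·sin²(4*π/3·x) and (u')² = 64*π^2/81·cos²(4*π/3·x), and each of sin², cos² integrates to L/2 = 3/4 over (0, 3/2).
∫_0^3/2 u² dx = 1/3, so ||u||_L² = sqrt(3)/3.
∫_0^3/2 (u')² dx = 16*π^2/27, so ||u'||_L² = 4*sqrt(3)*π/9.
Ratio ||u||_L² / ||u'||_L² = 3/(4*π).
Sharp Poincaré constant on H^1_0(0, 3/2) is C_P = L/π = 3/(2*π), achieved by sin(2*π/3·x).
This is the k = 2 harmonic; the ratio L/(kπ) is strictly less than C_P = L/π, consistent with the sharp inequality ||u||_L² ≤ C_P ||u'||_L².


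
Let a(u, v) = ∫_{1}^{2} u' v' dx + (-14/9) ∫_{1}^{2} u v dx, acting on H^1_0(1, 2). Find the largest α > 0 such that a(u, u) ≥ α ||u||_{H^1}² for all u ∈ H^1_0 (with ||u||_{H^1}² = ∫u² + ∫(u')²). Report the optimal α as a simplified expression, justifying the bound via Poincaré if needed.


α = (-14/9 + π^2)/(1 + π^2)

Coercivity of a(·,·) on H^1_0(1, 2) means a(u, u) ≥ α ||u||_{H^1}² for every u ∈ H^1_0.
The interval has length L = 1, and Poincaré/coercivity depend only on L. Here a(u, u) = ∫(u')² + (-14/9)·∫u².
Here c = -14/9 < 0 with |c| < (π/L)² = π^2, so coercivity still holds. The condition a(u,u) ≥ α||u||_{H^1}² reads (1−α)∫(u')² ≥ (α−c)∫u². Any admissible α is ≤ 1 (rapidly oscillating u have ∫u²/∫(u')² → 0), and α = 1 would force 0 ≥ (1−c)∫u², impossible since c < 1; so 1−α > 0. By the sharp Poincaré inequality on H^1_0 of an interval of length L, ∫(u')² ≥ (π/L)²∫u² with equality for the first sine mode sin(π(x−x₀)/L) (x₀ the left endpoint), so the inequality holds for all u iff (1−α)(π/L)² ≥ α − c, i.e. α ≤ ((π/L)² + c)/((π/L)² + 1) = (1 + c(L/π)²)/(1 + (L/π)²). (Direct route, valid since c ≤ 0: Poincaré gives c∫u² ≥ c(L/π)²∫(u')², so a(u,u) ≥ (1 + c(L/π)²)∫(u')², while ||u||_{H^1}² ≤ (1 + (L/π)²)∫(u')²; dividing yields the same α.) With (π/L)² = π^2 and c = -14/9, the largest admissible constant is α = ((π/L)² + c)/((π/L)² + 1).
Simplifying, α = (-14/9 + π^2)/(1 + π^2).


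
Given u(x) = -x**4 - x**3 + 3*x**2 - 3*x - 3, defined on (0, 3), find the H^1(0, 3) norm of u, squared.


||u||_{H^1}^2 = 1287603/140

The H^1 norm (squared) on an interval (0, L) is
  ||u||_{H^1}^2 = ∫_0^L u(x)^2 dx + ∫_0^L u'(x)^2 dx.
Compute u'(x) = -4*x**3 - 3*x**2 + 6*x - 3.
Then u(x)^2 = x**8 + 2*x**7 - 5*x**6 + 21*x**4 - 12*x**3 - 9*x**2 + 18*x + 9 and u'(x)^2 = 16*x**6 + 24*x**5 - 39*x**4 - 12*x**3 + 54*x**2 - 36*x + 9.
Integrate each monomial from 0 to 3 using ∫_0^3 c·x^n dx = c·3^(n+1)/(n+1):
  ∫_0^3 u(x)^2 dx = ∫_0^3 (x^8 + 2*x^7 - 5*x^6 + 21*x^4 - 12*x^3 - 9*x^2 + 18*x + 9) dx. Term by term:
    ∫_0^3 x^8 dx = 2187;  ∫_0^3 2*x^7 dx = 6561/4;  ∫_0^3 -5*x^6 dx = -10935/7;
    ∫_0^3 21*x^4 dx = 5103/5;  ∫_0^3 -12*x^3 dx = -243;  ∫_0^3 -9*x^2 dx = -81;
    ∫_0^3 18*x dx = 81;  ∫_0^3 9 dx = 27.
  Sum: 2187 + 6561/4 − 10935/7 + 5103/5 − 243 − 81 + 81 + 27 = 429759/140.
  ∫_0^3 u'(x)^2 dx = ∫_0^3 (16*x^6 + 24*x^5 - 39*x^4 - 12*x^3 + 54*x^2 - 36*x + 9) dx. Term by term:
    ∫_0^3 16*x^6 dx = 34992/7;  ∫_0^3 24*x^5 dx = 2916;  ∫_0^3 -39*x^4 dx = -9477/5;
    ∫_0^3 -12*x^3 dx = -243;  ∫_0^3 54*x^2 dx = 486;  ∫_0^3 -36*x dx = -162;
    ∫_0^3 9 dx = 27.
  Sum: 34992/7 + 2916 − 9477/5 − 243 + 486 − 162 + 27 = 214461/35.
Adding: ||u||_{H^1}^2 = 429759/140 + 214461/35 = 1287603/140.


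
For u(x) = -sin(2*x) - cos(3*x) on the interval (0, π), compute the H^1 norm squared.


||u||_{H^1(0,π)}^2 = -16 + 15*π/2

u'(x) = 3*sin(3*x) - 2*cos(2*x).
Expand u² and (u')² and integrate term by term on (0, π), using: for integers n ≥ 1, ∫_0^π sin²(nx) dx = ∫_0^π cos²(nx) dx = π/2; for n ≠ n', ∫_0^π sin(nx)sin(n'x) dx = ∫_0^π cos(nx)cos(n'x) dx = 0; and by product-to-sum, ∫_0^π sin(nx)cos(n'x) dx = ½∫_0^π [sin((n+n')x) + sin((n−n')x)] dx, which is 0 when n+n' is even and 2n/(n²−n'²) when n+n' is odd (it need not vanish on (0, π)).
  u² squared terms: (-1)²·∫cos(3x)² dx = 1·π/2 = π/2;  (-1)²·∫sin(2x)² dx = 1·π/2 = π/2.
  u² cross terms: 2·(-1)·(-1)·∫cos(3x)·sin(2x) dx = 2·(-4/5) = -8/5.
  So ∫_0^π u² dx = π/2 + π/2 − 8/5 = -8/5 + π.
  (u')² squared terms: (-2)²·∫cos(2x)² dx = 4·π/2 = 2*π;  (3)²·∫sin(3x)² dx = 9·π/2 = 9*π/2.
  (u')² cross terms: 2·(-2)·(3)·∫cos(2x)·sin(3x) dx = -12·(6/5) = -72/5.
  So ∫_0^π (u')² dx = 2*π + 9*π/2 − 72/5 = -72/5 + 13*π/2.
||u||_{H^1}^2 = (-8/5 + π) + (-72/5 + 13*π/2) = -16 + 15*π/2.


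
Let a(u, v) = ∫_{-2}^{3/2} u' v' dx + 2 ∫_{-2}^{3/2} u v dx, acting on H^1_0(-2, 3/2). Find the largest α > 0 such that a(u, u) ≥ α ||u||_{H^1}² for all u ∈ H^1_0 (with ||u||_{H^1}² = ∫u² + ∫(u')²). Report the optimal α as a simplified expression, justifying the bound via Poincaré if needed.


α = 1

Coercivity of a(·,·) on H^1_0(-2, 3/2) means a(u, u) ≥ α ||u||_{H^1}² for every u ∈ H^1_0.
The interval has length L = 7/2, and Poincaré/coercivity depend only on L. Here a(u, u) = ∫(u')² + (2)·∫u².
Here c = 2 ≥ 1, so a(u,u) = ∫(u')² + c∫u² ≥ ∫(u')² + ∫u² = ||u||_{H^1}², i.e. α = 1 works. No larger α is possible: a(u,u) ≥ α||u||_{H^1}² means (1−α)∫(u')² ≥ (α−c)∫u², and for the modes u_n = sin(nπ(x−x₀)/L) (x₀ the left endpoint) one has ∫u_n²/∫(u_n')² = (L/(nπ))² → 0, so a(u_n,u_n)/||u_n||_{H^1}² → 1. Hence the optimal constant is α = 1.
Therefore α = 1.


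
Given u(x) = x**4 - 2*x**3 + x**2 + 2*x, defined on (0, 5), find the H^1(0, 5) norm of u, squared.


||u||_{H^1}^2 = 21317995/126

The H^1 norm (squared) on an interval (0, L) is
  ||u||_{H^1}^2 = ∫_0^L u(x)^2 dx + ∫_0^L u'(x)^2 dx.
Compute u'(x) = 4*x**3 - 6*x**2 + 2*x + 2.
Then u(x)^2 = x**8 - 4*x**7 + 6*x**6 - 7*x**4 + 4*x**3 + 4*x**2 and u'(x)^2 = 16*x**6 - 48*x**5 + 52*x**4 - 8*x**3 - 20*x**2 + 8*x + 4.
Integrate each monomial from 0 to 5 using ∫_0^5 c·x^n dx = c·5^(n+1)/(n+1):
  ∫_0^5 u(x)^2 dx = ∫_0^5 (x^8 - 4*x^7 + 6*x^6 - 7*x^4 + 4*x^3 + 4*x^2) dx. Term by term:
    ∫_0^5 x^8 dx = 1953125/9;  ∫_0^5 -4*x^7 dx = -390625/2;  ∫_0^5 6*x^6 dx = 468750/7;
    ∫_0^5 -7*x^4 dx = -4375;  ∫_0^5 4*x^3 dx = 625;  ∫_0^5 4*x^2 dx = 500/3.
  Sum: 1953125/9 − 390625/2 + 468750/7 − 4375 + 625 + 500/3 = 10720375/126.
  ∫_0^5 u'(x)^2 dx = ∫_0^5 (16*x^6 - 48*x^5 + 52*x^4 - 8*x^3 - 20*x^2 + 8*x + 4) dx. Term by term:
    ∫_0^5 16*x^6 dx = 1250000/7;  ∫_0^5 -48*x^5 dx = -125000;  ∫_0^5 52*x^4 dx = 32500;
    ∫_0^5 -8*x^3 dx = -1250;  ∫_0^5 -20*x^2 dx = -2500/3;  ∫_0^5 8*x dx = 100;
    ∫_0^5 4 dx = 20.
  Sum: 1250000/7 − 125000 + 32500 − 1250 − 2500/3 + 100 + 20 = 1766270/21.
Adding: ||u||_{H^1}^2 = 10720375/126 + 1766270/21 = 21317995/126.


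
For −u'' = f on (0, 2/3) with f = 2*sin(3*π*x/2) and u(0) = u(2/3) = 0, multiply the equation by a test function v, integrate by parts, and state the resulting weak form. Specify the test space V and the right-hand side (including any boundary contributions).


V = H^1_0(0, 2/3) (so v(0) = v(2/3) = 0); weak form: ∫_0^2/3 u'v' dx = ∫_0^2/3 (2*sin(3*π*x/2)) v dx for all v ∈ V.

Multiply both sides by a test function v and integrate from 0 to 2/3:
  ∫_0^2/3 −u''(x) v(x) dx = ∫_0^2/3 f(x) v(x) dx.
Integrate the LHS by parts once:
  ∫_0^2/3 −u'' v dx = −[u'(x) v(x)]_0^2/3 + ∫_0^2/3 u'(x) v'(x) dx.
Thus ∫_0^2/3 u'(x) v'(x) dx = ∫_0^2/3 f(x) v(x) dx + [u'(x) v(x)]_0^2/3.
Choose V so that boundary terms are either known or forced to vanish.
u is Dirichlet: u(0) = u(2/3) = 0. Let V = H^1_0(0, 2/3); then v(0) = v(2/3) = 0, and [u' v]_0^2/3 = 0.
Weak formulation: find u (satisfying any essential BC) such that ∫_0^2/3 u'(x) v'(x) dx = ∫_0^2/3 f v dx for all v ∈ V.
Substituting f(x) = 2*sin(3*π*x/2), the right-hand side is ∫_0^2/3 (2*sin(3*π*x/2)) v dx.


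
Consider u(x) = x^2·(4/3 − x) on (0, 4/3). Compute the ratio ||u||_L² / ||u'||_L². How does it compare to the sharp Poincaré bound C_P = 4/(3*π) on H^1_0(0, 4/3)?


||u||_L² / ||u'||_L² = 2*sqrt(14)/21 < C_P = 4/(3*π).

u(x) = x^2·(4/3 − x), so u'(x) = x*(8 - 9*x)/3.
u(x) = x^2·(4/3 − x) vanishes at x = 0 and x = 4/3, so u ∈ H^1_0(0, 4/3). Differentiate via the product rule and integrate the resulting polynomials term by term.
  ∫_0^4/3 u² dx = ∫_0^4/3 (x^6 - 8*x^5/3 + 16*x^4/9) dx. Term by term:
    ∫_0^4/3 x^6 dx = 16384/15309;  ∫_0^4/3 -8*x^5/3 dx = -16384/6561;  ∫_0^4/3 16*x^4/9 dx = 16384/10935.
  Sum: 16384/15309 − 16384/6561 + 16384/10935 = 16384/229635.
  ∫_0^4/3 (u')² dx = ∫_0^4/3 (9*x^4 - 16*x^3 + 64*x^2/9) dx. Term by term:
    ∫_0^4/3 9*x^4 dx = 1024/135;  ∫_0^4/3 -16*x^3 dx = -1024/81;  ∫_0^4/3 64*x^2/9 dx = 4096/729.
  Sum: 1024/135 − 1024/81 + 4096/729 = 2048/3645.
∫_0^4/3 u² dx = 16384/229635, so ||u||_L² = 128*sqrt(35)/2835.
∫_0^4/3 (u')² dx = 2048/3645, so ||u'||_L² = 32*sqrt(10)/135.
Ratio ||u||_L² / ||u'||_L² = 2*sqrt(14)/21.
Sharp Poincaré constant on H^1_0(0, 4/3) is C_P = L/π = 4/(3*π), achieved by sin(3*π/4·x).
A polynomial bump cannot attain the sharp Poincaré constant (only the first sine eigenfunction does), so the ratio is strictly less than C_P, consistent with ||u||_L² ≤ C_P ||u'||_L².


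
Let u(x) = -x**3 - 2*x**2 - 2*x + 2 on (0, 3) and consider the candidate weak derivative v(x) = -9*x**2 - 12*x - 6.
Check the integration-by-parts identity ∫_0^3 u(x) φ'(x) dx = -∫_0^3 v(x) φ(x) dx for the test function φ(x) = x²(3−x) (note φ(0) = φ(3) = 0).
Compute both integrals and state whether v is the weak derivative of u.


LHS = 135, RHS = 405. No, v is not the weak derivative of u.

u(x) = -x**3 - 2*x**2 - 2*x + 2, classical derivative u'(x) = -3*x**2 - 4*x - 2.
φ(x) = x²(3−x), so φ'(x) = 3*x*(2 - x).
Note φ(0) = φ(3) = 0, so the boundary term u·φ vanishes.
LHS = ∫_0^3 u(x) φ'(x) dx = ∫_0^3 (3*x^5 - 6*x^3 - 18*x^2 + 12*x) dx. Term by term:
  ∫_0^3 3*x^5 dx = 729/2;  ∫_0^3 -6*x^3 dx = -243/2;  ∫_0^3 -18*x^2 dx = -162;
  ∫_0^3 12*x dx = 54.
Sum: 729/2 − 243/2 − 162 + 54 = 135.
So LHS = 135.
∫_0^3 v(x) φ(x) dx = ∫_0^3 (9*x^5 - 15*x^4 - 30*x^3 - 18*x^2) dx. Term by term:
  ∫_0^3 9*x^5 dx = 2187/2;  ∫_0^3 -15*x^4 dx = -729;  ∫_0^3 -30*x^3 dx = -1215/2;
  ∫_0^3 -18*x^2 dx = -162.
Sum: 2187/2 − 729 − 1215/2 − 162 = -405.
So RHS = -∫_0^3 v(x) φ(x) dx = 405.
LHS − RHS = -270 ≠ 0, so the identity fails.
(For a valid weak derivative the identity must hold for EVERY test function, in particular this one. The failure shows v is NOT the weak derivative of u.)
Correct weak derivative would be u'(x) = -3*x**2 - 4*x - 2.


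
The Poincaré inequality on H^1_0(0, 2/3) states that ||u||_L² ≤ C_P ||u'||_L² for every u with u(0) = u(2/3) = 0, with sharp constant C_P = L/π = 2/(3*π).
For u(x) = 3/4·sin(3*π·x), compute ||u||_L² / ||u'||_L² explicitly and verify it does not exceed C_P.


||u||_L² / ||u'||_L² = 1/(3*π) < C_P = 2/(3*π).

u(x) = 3/4·sin(3*π·x), so u'(x) = 9*π*cos(3*π*x)/4.
Writing u(x) = A·sin(kπx/L) with A = 3/4 and k = 2, use ∫_0^L sin²(kπx/L) dx = L/2 and ∫_0^L cos²(kπx/L) dx = L/2.
u² = 9/16·sin²(3*π·x) and (u')² = 81*π^2/16·cos²(3*π·x), and each of sin², cos² integrates to L/2 = 1/3 over (0, 2/3).
∫_0^2/3 u² dx = 3/16, so ||u||_L² = sqrt(3)/4.
∫_0^2/3 (u')² dx = 27*π^2/16, so ||u'||_L² = 3*sqrt(3)*π/4.
Ratio ||u||_L² / ||u'||_L² = 1/(3*π).
Sharp Poincaré constant on H^1_0(0, 2/3) is C_P = L/π = 2/(3*π), achieved by sin(3*π/2·x).
This is the k = 2 harmonic; the ratio L/(kπ) is strictly less than C_P = L/π, consistent with the sharp inequality ||u||_L² ≤ C_P ||u'||_L².


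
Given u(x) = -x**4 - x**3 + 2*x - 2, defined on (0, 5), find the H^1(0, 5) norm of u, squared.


||u||_{H^1}^2 = 141080255/252

The H^1 norm (squared) on an interval (0, L) is
  ||u||_{H^1}^2 = ∫_0^L u(x)^2 dx + ∫_0^L u'(x)^2 dx.
Compute u'(x) = -4*x**3 - 3*x**2 + 2.
Then u(x)^2 = x**8 + 2*x**7 + x**6 - 4*x**5 + 4*x**3 + 4*x**2 - 8*x + 4 and u'(x)^2 = 16*x**6 + 24*x**5 + 9*x**4 - 16*x**3 - 12*x**2 + 4.
Integrate each monomial from 0 to 5 using ∫_0^5 c·x^n dx = c·5^(n+1)/(n+1):
  ∫_0^5 u(x)^2 dx = ∫_0^5 (x^8 + 2*x^7 + x^6 - 4*x^5 + 4*x^3 + 4*x^2 - 8*x + 4) dx. Term by term:
    ∫_0^5 x^8 dx = 1953125/9;  ∫_0^5 2*x^7 dx = 390625/4;  ∫_0^5 x^6 dx = 78125/7;
    ∫_0^5 -4*x^5 dx = -31250/3;  ∫_0^5 4*x^3 dx = 625;  ∫_0^5 4*x^2 dx = 500/3;
    ∫_0^5 -8*x dx = -100;  ∫_0^5 4 dx = 20.
  Sum: 1953125/9 + 390625/4 + 78125/7 − 31250/3 + 625 + 500/3 − 100 + 20 = 79663715/252.
  ∫_0^5 u'(x)^2 dx = ∫_0^5 (16*x^6 + 24*x^5 + 9*x^4 - 16*x^3 - 12*x^2 + 4) dx. Term by term:
    ∫_0^5 16*x^6 dx = 1250000/7;  ∫_0^5 24*x^5 dx = 62500;  ∫_0^5 9*x^4 dx = 5625;
    ∫_0^5 -16*x^3 dx = -2500;  ∫_0^5 -12*x^2 dx = -500;  ∫_0^5 4 dx = 20.
  Sum: 1250000/7 + 62500 + 5625 − 2500 − 500 + 20 = 1706015/7.
Adding: ||u||_{H^1}^2 = 79663715/252 + 1706015/7 = 141080255/252.


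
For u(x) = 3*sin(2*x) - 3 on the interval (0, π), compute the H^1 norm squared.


||u||_{H^1(0,π)}^2 = 63*π/2

u'(x) = 6*cos(2*x).
Expand u² and (u')² and integrate term by term on (0, π), using: for integers n ≥ 1, ∫_0^π sin²(nx) dx = ∫_0^π cos²(nx) dx = π/2; for n ≠ n', ∫_0^π sin(nx)sin(n'x) dx = ∫_0^π cos(nx)cos(n'x) dx = 0; and by product-to-sum, ∫_0^π sin(nx)cos(n'x) dx = ½∫_0^π [sin((n+n')x) + sin((n−n')x)] dx, which is 0 when n+n' is even and 2n/(n²−n'²) when n+n' is odd (it need not vanish on (0, π)). For the constant mode: ∫_0^π 1 dx = π, ∫_0^π cos(nx) dx = 0, ∫_0^π sin(nx) dx = (1−(−1)^n)/n.
  u² squared terms: (-3)²·∫1 dx = 9·π = 9*π;  (3)²·∫sin(2x)² dx = 9·π/2 = 9*π/2.
  u² cross terms: 2·(-3)·(3)·∫1·sin(2x) dx = -18·(0) = 0.
  So ∫_0^π u² dx = 9*π + 9*π/2 + 0 = 27*π/2.
  (u')² squared terms: (6)²·∫cos(2x)² dx = 36·π/2 = 18*π.
  So ∫_0^π (u')² dx = 18*π.
||u||_{H^1}^2 = (27*π/2) + (18*π) = 63*π/2.


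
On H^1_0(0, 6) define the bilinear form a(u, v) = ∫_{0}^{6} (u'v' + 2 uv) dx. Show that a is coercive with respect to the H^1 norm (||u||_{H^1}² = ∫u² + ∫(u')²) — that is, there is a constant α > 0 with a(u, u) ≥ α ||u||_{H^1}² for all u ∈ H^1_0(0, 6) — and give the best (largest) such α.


α = 1

Coercivity of a(·,·) on H^1_0(0, 6) means a(u, u) ≥ α ||u||_{H^1}² for every u ∈ H^1_0.
The interval has length L = 6, and Poincaré/coercivity depend only on L. Here a(u, u) = ∫(u')² + (2)·∫u².
Here c = 2 ≥ 1, so a(u,u) = ∫(u')² + c∫u² ≥ ∫(u')² + ∫u² = ||u||_{H^1}², i.e. α = 1 works. No larger α is possible: a(u,u) ≥ α||u||_{H^1}² means (1−α)∫(u')² ≥ (α−c)∫u², and for the modes u_n = sin(nπ(x−x₀)/L) (x₀ the left endpoint) one has ∫u_n²/∫(u_n')² = (L/(nπ))² → 0, so a(u_n,u_n)/||u_n||_{H^1}² → 1. Hence the optimal constant is α = 1.
Therefore α = 1.


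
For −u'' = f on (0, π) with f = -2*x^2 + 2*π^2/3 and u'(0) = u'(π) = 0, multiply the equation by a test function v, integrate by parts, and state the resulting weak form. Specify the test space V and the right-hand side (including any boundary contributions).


V = H^1(0, π) (no boundary constraint on v; u is determined up to an additive constant); weak form: ∫_0^π u'v' dx = ∫_0^π (-2*x^2 + 2*π^2/3) v dx for all v ∈ V.

Multiply both sides by a test function v and integrate from 0 to π:
  ∫_0^π −u''(x) v(x) dx = ∫_0^π f(x) v(x) dx.
Integrate the LHS by parts once:
  ∫_0^π −u'' v dx = −[u'(x) v(x)]_0^π + ∫_0^π u'(x) v'(x) dx.
Thus ∫_0^π u'(x) v'(x) dx = ∫_0^π f(x) v(x) dx + [u'(x) v(x)]_0^π.
Choose V so that boundary terms are either known or forced to vanish.
u has homogeneous Neumann: u'(0) = u'(π) = 0. So [u' v]_0^π = 0·v(π) − 0·v(0) = 0 for any v; take V = H^1(0, π).
Weak formulation: find u (satisfying any essential BC) such that ∫_0^π u'(x) v'(x) dx = ∫_0^π f v dx for all v ∈ V (homogeneous Neumann, so boundary terms vanish).
Substituting f(x) = -2*x^2 + 2*π^2/3, the right-hand side is ∫_0^π (-2*x^2 + 2*π^2/3) v dx.
Compatibility check (pure Neumann): taking v ≡ 1 ∈ V gives 0 = ∫_0^π f dx + (0) − (0), i.e. ∫_0^π f dx must equal u'(0) − u'(π) = 0. Indeed ∫_0^π (-2*x^2 + 2*π^2/3) dx = 0, so the data are compatible. The solution is then unique only up to an additive constant (fix it e.g. by requiring ∫_0^π u dx = 0).


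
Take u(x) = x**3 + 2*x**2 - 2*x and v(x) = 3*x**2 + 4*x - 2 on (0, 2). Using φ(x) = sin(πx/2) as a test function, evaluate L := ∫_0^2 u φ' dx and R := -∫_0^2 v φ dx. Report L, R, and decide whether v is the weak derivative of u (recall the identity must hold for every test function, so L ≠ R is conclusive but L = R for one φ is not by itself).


LHS = -32/π + 96/π^3, RHS = -32/π + 96/π^3. Yes, v = u' weakly.

u(x) = x**3 + 2*x**2 - 2*x, classical derivative u'(x) = 3*x**2 + 4*x - 2.
φ(x) = sin(πx/2), so φ'(x) = π*cos(π*x/2)/2.
Note φ(0) = φ(2) = 0, so the boundary term u·φ vanishes.
LHS = ∫_0^2 u(x) φ'(x) dx = ∫_0^2 (π*x^3*cos(π*x/2)/2 + π*x^2*cos(π*x/2) - π*x*cos(π*x/2)) dx. Term by term:
  ∫_0^2 π*x^2*cos(π*x/2) dx = -16/π;  ∫_0^2 π*x^3*cos(π*x/2)/2 dx = -24/π + 96/π^3;  ∫_0^2 -π*x*cos(π*x/2) dx = 8/π.
Sum: -16/π + -24/π + 96/π^3 + 8/π = -32/π + 96/π^3.
So LHS = -32/π + 96/π^3.
∫_0^2 v(x) φ(x) dx = ∫_0^2 (3*x^2*sin(π*x/2) + 4*x*sin(π*x/2) - 2*sin(π*x/2)) dx. Term by term:
  ∫_0^2 -2*sin(π*x/2) dx = -8/π;  ∫_0^2 3*x^2*sin(π*x/2) dx = -96/π^3 + 24/π;  ∫_0^2 4*x*sin(π*x/2) dx = 16/π.
Sum: -8/π + -96/π^3 + 24/π + 16/π = -96/π^3 + 32/π.
So RHS = -∫_0^2 v(x) φ(x) dx = -32/π + 96/π^3.
LHS = RHS, so the identity holds for this test φ.
Moreover u is smooth here and v(x) = u'(x) = 3*x**2 + 4*x - 2 pointwise, so the identity holds for every test function. Hence v is the weak derivative of u.


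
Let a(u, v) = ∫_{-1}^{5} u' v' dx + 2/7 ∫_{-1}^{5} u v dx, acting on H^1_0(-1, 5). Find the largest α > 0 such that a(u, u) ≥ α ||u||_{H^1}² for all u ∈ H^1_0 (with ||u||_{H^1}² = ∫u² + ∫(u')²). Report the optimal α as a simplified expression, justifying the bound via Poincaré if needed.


α = (π^2 + 72/7)/(π^2 + 36)

Coercivity of a(·,·) on H^1_0(-1, 5) means a(u, u) ≥ α ||u||_{H^1}² for every u ∈ H^1_0.
The interval has length L = 6, and Poincaré/coercivity depend only on L. Here a(u, u) = ∫(u')² + (2/7)·∫u².
Here 0 < c = 2/7 < 1. The condition a(u,u) ≥ α||u||_{H^1}² reads (1−α)∫(u')² ≥ (α−c)∫u². Any admissible α is ≤ 1 (rapidly oscillating u have ∫u²/∫(u')² → 0), and α = 1 would force 0 ≥ (1−c)∫u², impossible since c < 1; so 1−α > 0. By the sharp Poincaré inequality on H^1_0 of an interval of length L, ∫(u')² ≥ (π/L)²∫u² with equality for the first sine mode sin(π(x−x₀)/L) (x₀ the left endpoint), so the inequality holds for all u iff (1−α)(π/L)² ≥ α − c, i.e. α ≤ ((π/L)² + c)/((π/L)² + 1) = (1 + c(L/π)²)/(1 + (L/π)²). With (π/L)² = π^2/36 and c = 2/7, the largest admissible constant is α = ((π/L)² + c)/((π/L)² + 1).
Simplifying, α = (π^2 + 72/7)/(π^2 + 36).


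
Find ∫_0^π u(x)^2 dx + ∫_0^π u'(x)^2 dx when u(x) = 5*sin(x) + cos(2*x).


||u||_{H^1(0,π)}^2 = -100/3 + 55*π/2

u'(x) = -2*sin(2*x) + 5*cos(x).
Expand u² and (u')² and integrate term by term on (0, π), using: for integers n ≥ 1, ∫_0^π sin²(nx) dx = ∫_0^π cos²(nx) dx = π/2; for n ≠ n', ∫_0^π sin(nx)sin(n'x) dx = ∫_0^π cos(nx)cos(n'x) dx = 0; and by product-to-sum, ∫_0^π sin(nx)cos(n'x) dx = ½∫_0^π [sin((n+n')x) + sin((n−n')x)] dx, which is 0 when n+n' is even and 2n/(n²−n'²) when n+n' is odd (it need not vanish on (0, π)).
  u² squared terms: (5)²·∫sin(x)² dx = 25·π/2 = 25*π/2;  (1)²·∫cos(2x)² dx = 1·π/2 = π/2.
  u² cross terms: 2·(5)·(1)·∫sin(x)·cos(2x) dx = 10·(-2/3) = -20/3.
  So ∫_0^π u² dx = 25*π/2 + π/2 − 20/3 = -20/3 + 13*π.
  (u')² squared terms: (-2)²·∫sin(2x)² dx = 4·π/2 = 2*π;  (5)²·∫cos(x)² dx = 25·π/2 = 25*π/2.
  (u')² cross terms: 2·(-2)·(5)·∫sin(2x)·cos(x) dx = -20·(4/3) = -80/3.
  So ∫_0^π (u')² dx = 2*π + 25*π/2 − 80/3 = -80/3 + 29*π/2.
||u||_{H^1}^2 = (-20/3 + 13*π) + (-80/3 + 29*π/2) = -100/3 + 55*π/2.


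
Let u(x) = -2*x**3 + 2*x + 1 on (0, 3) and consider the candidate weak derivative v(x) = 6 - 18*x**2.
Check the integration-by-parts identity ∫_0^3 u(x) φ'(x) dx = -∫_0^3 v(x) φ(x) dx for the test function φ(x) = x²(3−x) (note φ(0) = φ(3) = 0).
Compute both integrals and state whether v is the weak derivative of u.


LHS = 1323/10, RHS = 3969/10. No, v is not the weak derivative of u.

u(x) = -2*x**3 + 2*x + 1, classical derivative u'(x) = 2 - 6*x**2.
φ(x) = x²(3−x), so φ'(x) = 3*x*(2 - x).
Note φ(0) = φ(3) = 0, so the boundary term u·φ vanishes.
LHS = ∫_0^3 u(x) φ'(x) dx = ∫_0^3 (6*x^5 - 12*x^4 - 6*x^3 + 9*x^2 + 6*x) dx. Term by term:
  ∫_0^3 6*x^5 dx = 729;  ∫_0^3 -12*x^4 dx = -2916/5;  ∫_0^3 -6*x^3 dx = -243/2;
  ∫_0^3 9*x^2 dx = 81;  ∫_0^3 6*x dx = 27.
Sum: 729 − 2916/5 − 243/2 + 81 + 27 = 1323/10.
So LHS = 1323/10.
∫_0^3 v(x) φ(x) dx = ∫_0^3 (18*x^5 - 54*x^4 - 6*x^3 + 18*x^2) dx. Term by term:
  ∫_0^3 18*x^5 dx = 2187;  ∫_0^3 -54*x^4 dx = -13122/5;  ∫_0^3 -6*x^3 dx = -243/2;
  ∫_0^3 18*x^2 dx = 162.
Sum: 2187 − 13122/5 − 243/2 + 162 = -3969/10.
So RHS = -∫_0^3 v(x) φ(x) dx = 3969/10.
LHS − RHS = -1323/5 ≠ 0, so the identity fails.
(For a valid weak derivative the identity must hold for EVERY test function, in particular this one. The failure shows v is NOT the weak derivative of u.)
Correct weak derivative would be u'(x) = 2 - 6*x**2.


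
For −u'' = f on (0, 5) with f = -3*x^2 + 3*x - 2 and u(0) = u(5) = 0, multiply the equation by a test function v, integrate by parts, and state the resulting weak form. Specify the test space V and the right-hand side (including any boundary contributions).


V = H^1_0(0, 5) (so v(0) = v(5) = 0); weak form: ∫_0^5 u'v' dx = ∫_0^5 (-3*x^2 + 3*x - 2) v dx for all v ∈ V.

Multiply both sides by a test function v and integrate from 0 to 5:
  ∫_0^5 −u''(x) v(x) dx = ∫_0^5 f(x) v(x) dx.
Integrate the LHS by parts once:
  ∫_0^5 −u'' v dx = −[u'(x) v(x)]_0^5 + ∫_0^5 u'(x) v'(x) dx.
Thus ∫_0^5 u'(x) v'(x) dx = ∫_0^5 f(x) v(x) dx + [u'(x) v(x)]_0^5.
Choose V so that boundary terms are either known or forced to vanish.
u is Dirichlet: u(0) = u(5) = 0. Let V = H^1_0(0, 5); then v(0) = v(5) = 0, and [u' v]_0^5 = 0.
Weak formulation: find u (satisfying any essential BC) such that ∫_0^5 u'(x) v'(x) dx = ∫_0^5 f v dx for all v ∈ V.
Substituting f(x) = -3*x^2 + 3*x - 2, the right-hand side is ∫_0^5 (-3*x^2 + 3*x - 2) v dx.


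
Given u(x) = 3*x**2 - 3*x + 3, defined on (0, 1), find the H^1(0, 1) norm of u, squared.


||u||_{H^1}^2 = 93/10

The H^1 norm (squared) on an interval (0, L) is
  ||u||_{H^1}^2 = ∫_0^L u(x)^2 dx + ∫_0^L u'(x)^2 dx.
Compute u'(x) = 6*x - 3.
Then u(x)^2 = 9*x**4 - 18*x**3 + 27*x**2 - 18*x + 9 and u'(x)^2 = 36*x**2 - 36*x + 9.
Integrate each monomial from 0 to 1 using ∫_0^1 c·x^n dx = c·1^(n+1)/(n+1):
  ∫_0^1 u(x)^2 dx = ∫_0^1 (9*x^4 - 18*x^3 + 27*x^2 - 18*x + 9) dx. Term by term:
    ∫_0^1 9*x^4 dx = 9/5;  ∫_0^1 -18*x^3 dx = -9/2;  ∫_0^1 27*x^2 dx = 9;
    ∫_0^1 -18*x dx = -9;  ∫_0^1 9 dx = 9.
  Sum: 9/5 − 9/2 + 9 − 9 + 9 = 63/10.
  ∫_0^1 u'(x)^2 dx = ∫_0^1 (36*x^2 - 36*x + 9) dx. Term by term:
    ∫_0^1 36*x^2 dx = 12;  ∫_0^1 -36*x dx = -18;  ∫_0^1 9 dx = 9.
  Sum: 12 − 18 + 9 = 3.
Adding: ||u||_{H^1}^2 = 63/10 + 3 = 93/10.


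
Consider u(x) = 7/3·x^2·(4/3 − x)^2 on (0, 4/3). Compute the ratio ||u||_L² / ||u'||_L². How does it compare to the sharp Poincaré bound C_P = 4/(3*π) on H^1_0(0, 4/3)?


||u||_L² / ||u'||_L² = 2*sqrt(3)/9 < C_P = 4/(3*π).

u(x) = 7/3·x^2·(4/3 − x)^2, so u'(x) = 28*x*(3*x - 4)*(3*x - 2)/27.
u(x) = 7/3·x^2·(4/3 − x)^2 vanishes at x = 0 and x = 4/3, so u ∈ H^1_0(0, 4/3). Differentiate via the product rule and integrate the resulting polynomials term by term.
  ∫_0^4/3 u² dx = ∫_0^4/3 (49*x^8/9 - 784*x^7/27 + 1568*x^6/27 - 12544*x^5/243 + 12544*x^4/729) dx. Term by term:
    ∫_0^4/3 49*x^8/9 dx = 12845056/1594323;  ∫_0^4/3 -784*x^7/27 dx = -6422528/177147;  ∫_0^4/3 1568*x^6/27 dx = 3670016/59049;
    ∫_0^4/3 -12544*x^5/243 dx = -25690112/531441;  ∫_0^4/3 12544*x^4/729 dx = 12845056/885735.
  Sum: 12845056/1594323 − 6422528/177147 + 3670016/59049 − 25690112/531441 + 12845056/885735 = 917504/7971615.
  ∫_0^4/3 (u')² dx = ∫_0^4/3 (784*x^6/9 - 3136*x^5/9 + 40768*x^4/81 - 25088*x^3/81 + 50176*x^2/729) dx. Term by term:
    ∫_0^4/3 784*x^6/9 dx = 1835008/19683;  ∫_0^4/3 -3136*x^5/9 dx = -6422528/19683;  ∫_0^4/3 40768*x^4/81 dx = 41746432/98415;
    ∫_0^4/3 -25088*x^3/81 dx = -1605632/6561;  ∫_0^4/3 50176*x^2/729 dx = 3211264/59049.
  Sum: 1835008/19683 − 6422528/19683 + 41746432/98415 − 1605632/6561 + 3211264/59049 = 229376/295245.
∫_0^4/3 u² dx = 917504/7971615, so ||u||_L² = 256*sqrt(210)/10935.
∫_0^4/3 (u')² dx = 229376/295245, so ||u'||_L² = 128*sqrt(70)/1215.
Ratio ||u||_L² / ||u'||_L² = 2*sqrt(3)/9.
Sharp Poincaré constant on H^1_0(0, 4/3) is C_P = L/π = 4/(3*π), achieved by sin(3*π/4·x).
A polynomial bump cannot attain the sharp Poincaré constant (only the first sine eigenfunction does), so the ratio is strictly less than C_P, consistent with ||u||_L² ≤ C_P ||u'||_L².


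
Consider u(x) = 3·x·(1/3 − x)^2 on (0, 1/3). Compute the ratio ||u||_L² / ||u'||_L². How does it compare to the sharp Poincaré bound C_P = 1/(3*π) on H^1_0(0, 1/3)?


||u||_L² / ||u'||_L² = sqrt(14)/42 < C_P = 1/(3*π).

u(x) = 3·x·(1/3 − x)^2, so u'(x) = (x - 1/3)*(9*x - 1).
u(x) = 3·x·(1/3 − x)^2 vanishes at x = 0 and x = 1/3, so u ∈ H^1_0(0, 1/3). Differentiate via the product rule and integrate the resulting polynomials term by term.
  ∫_0^1/3 u² dx = ∫_0^1/3 (9*x^6 - 12*x^5 + 6*x^4 - 4*x^3/3 + x^2/9) dx. Term by term:
    ∫_0^1/3 9*x^6 dx = 1/1701;  ∫_0^1/3 -12*x^5 dx = -2/729;  ∫_0^1/3 6*x^4 dx = 2/405;
    ∫_0^1/3 -4*x^3/3 dx = -1/243;  ∫_0^1/3 x^2/9 dx = 1/729.
  Sum: 1/1701 − 2/729 + 2/405 − 1/243 + 1/729 = 1/25515.
  ∫_0^1/3 (u')² dx = ∫_0^1/3 (81*x^4 - 72*x^3 + 22*x^2 - 8*x/3 + 1/9) dx. Term by term:
    ∫_0^1/3 81*x^4 dx = 1/15;  ∫_0^1/3 -72*x^3 dx = -2/9;  ∫_0^1/3 22*x^2 dx = 22/81;
    ∫_0^1/3 -8*x/3 dx = -4/27;  ∫_0^1/3 1/9 dx = 1/27.
  Sum: 1/15 − 2/9 + 22/81 − 4/27 + 1/27 = 2/405.
∫_0^1/3 u² dx = 1/25515, so ||u||_L² = sqrt(35)/945.
∫_0^1/3 (u')² dx = 2/405, so ||u'||_L² = sqrt(10)/45.
Ratio ||u||_L² / ||u'||_L² = sqrt(14)/42.
Sharp Poincaré constant on H^1_0(0, 1/3) is C_P = L/π = 1/(3*π), achieved by sin(3*π·x).
A polynomial bump cannot attain the sharp Poincaré constant (only the first sine eigenfunction does), so the ratio is strictly less than C_P, consistent with ||u||_L² ≤ C_P ||u'||_L².


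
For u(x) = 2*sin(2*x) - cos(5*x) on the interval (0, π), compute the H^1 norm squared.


||u||_{H^1(0,π)}^2 = 416/21 + 23*π

u'(x) = 5*sin(5*x) + 4*cos(2*x).
Expand u² and (u')² and integrate term by term on (0, π), using: for integers n ≥ 1, ∫_0^π sin²(nx) dx = ∫_0^π cos²(nx) dx = π/2; for n ≠ n', ∫_0^π sin(nx)sin(n'x) dx = ∫_0^π cos(nx)cos(n'x) dx = 0; and by product-to-sum, ∫_0^π sin(nx)cos(n'x) dx = ½∫_0^π [sin((n+n')x) + sin((n−n')x)] dx, which is 0 when n+n' is even and 2n/(n²−n'²) when n+n' is odd (it need not vanish on (0, π)).
  u² squared terms: (-1)²·∫cos(5x)² dx = 1·π/2 = π/2;  (2)²·∫sin(2x)² dx = 4·π/2 = 2*π.
  u² cross terms: 2·(-1)·(2)·∫cos(5x)·sin(2x) dx = -4·(-4/21) = 16/21.
  So ∫_0^π u² dx = π/2 + 2*π + 16/21 = 16/21 + 5*π/2.
  (u')² squared terms: (4)²·∫cos(2x)² dx = 16·π/2 = 8*π;  (5)²·∫sin(5x)² dx = 25·π/2 = 25*π/2.
  (u')² cross terms: 2·(4)·(5)·∫cos(2x)·sin(5x) dx = 40·(10/21) = 400/21.
  So ∫_0^π (u')² dx = 8*π + 25*π/2 + 400/21 = 400/21 + 41*π/2.
||u||_{H^1}^2 = (16/21 + 5*π/2) + (400/21 + 41*π/2) = 416/21 + 23*π.


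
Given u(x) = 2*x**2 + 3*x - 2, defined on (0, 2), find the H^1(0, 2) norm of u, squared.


||u||_{H^1}^2 = 2534/15

The H^1 norm (squared) on an interval (0, L) is
  ||u||_{H^1}^2 = ∫_0^L u(x)^2 dx + ∫_0^L u'(x)^2 dx.
Compute u'(x) = 4*x + 3.
Then u(x)^2 = 4*x**4 + 12*x**3 + x**2 - 12*x + 4 and u'(x)^2 = 16*x**2 + 24*x + 9.
Integrate each monomial from 0 to 2 using ∫_0^2 c·x^n dx = c·2^(n+1)/(n+1):
  ∫_0^2 u(x)^2 dx = ∫_0^2 (4*x^4 + 12*x^3 + x^2 - 12*x + 4) dx. Term by term:
    ∫_0^2 4*x^4 dx = 128/5;  ∫_0^2 12*x^3 dx = 48;  ∫_0^2 x^2 dx = 8/3;
    ∫_0^2 -12*x dx = -24;  ∫_0^2 4 dx = 8.
  Sum: 128/5 + 48 + 8/3 − 24 + 8 = 904/15.
  ∫_0^2 u'(x)^2 dx = ∫_0^2 (16*x^2 + 24*x + 9) dx. Term by term:
    ∫_0^2 16*x^2 dx = 128/3;  ∫_0^2 24*x dx = 48;  ∫_0^2 9 dx = 18.
  Sum: 128/3 + 48 + 18 = 326/3.
Adding: ||u||_{H^1}^2 = 904/15 + 326/3 = 2534/15.


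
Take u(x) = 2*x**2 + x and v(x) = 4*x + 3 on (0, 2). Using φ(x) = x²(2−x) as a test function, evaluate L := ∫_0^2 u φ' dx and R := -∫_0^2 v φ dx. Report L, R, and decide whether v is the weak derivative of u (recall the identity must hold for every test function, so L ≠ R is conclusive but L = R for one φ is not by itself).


LHS = -116/15, RHS = -52/5. No, v is not the weak derivative of u.

u(x) = 2*x**2 + x, classical derivative u'(x) = 4*x + 1.
φ(x) = x²(2−x), so φ'(x) = x*(4 - 3*x).
Note φ(0) = φ(2) = 0, so the boundary term u·φ vanishes.
LHS = ∫_0^2 u(x) φ'(x) dx = ∫_0^2 (-6*x^4 + 5*x^3 + 4*x^2) dx. Term by term:
  ∫_0^2 -6*x^4 dx = -192/5;  ∫_0^2 5*x^3 dx = 20;  ∫_0^2 4*x^2 dx = 32/3.
Sum: -192/5 + 20 + 32/3 = -116/15.
So LHS = -116/15.
∫_0^2 v(x) φ(x) dx = ∫_0^2 (-4*x^4 + 5*x^3 + 6*x^2) dx. Term by term:
  ∫_0^2 -4*x^4 dx = -128/5;  ∫_0^2 5*x^3 dx = 20;  ∫_0^2 6*x^2 dx = 16.
Sum: -128/5 + 20 + 16 = 52/5.
So RHS = -∫_0^2 v(x) φ(x) dx = -52/5.
LHS − RHS = 8/3 ≠ 0, so the identity fails.
(For a valid weak derivative the identity must hold for EVERY test function, in particular this one. The failure shows v is NOT the weak derivative of u.)
Correct weak derivative would be u'(x) = 4*x + 1.


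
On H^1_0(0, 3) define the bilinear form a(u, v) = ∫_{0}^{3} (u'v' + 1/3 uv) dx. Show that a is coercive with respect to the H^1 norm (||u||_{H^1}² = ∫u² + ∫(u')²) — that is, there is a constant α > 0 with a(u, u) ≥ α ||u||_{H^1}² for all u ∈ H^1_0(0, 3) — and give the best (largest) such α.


α = (3 + π^2)/(9 + π^2)

Coercivity of a(·,·) on H^1_0(0, 3) means a(u, u) ≥ α ||u||_{H^1}² for every u ∈ H^1_0.
The interval has length L = 3, and Poincaré/coercivity depend only on L. Here a(u, u) = ∫(u')² + (1/3)·∫u².
Here 0 < c = 1/3 < 1. The condition a(u,u) ≥ α||u||_{H^1}² reads (1−α)∫(u')² ≥ (α−c)∫u². Any admissible α is ≤ 1 (rapidly oscillating u have ∫u²/∫(u')² → 0), and α = 1 would force 0 ≥ (1−c)∫u², impossible since c < 1; so 1−α > 0. By the sharp Poincaré inequality on H^1_0 of an interval of length L, ∫(u')² ≥ (π/L)²∫u² with equality for the first sine mode sin(π(x−x₀)/L) (x₀ the left endpoint), so the inequality holds for all u iff (1−α)(π/L)² ≥ α − c, i.e. α ≤ ((π/L)² + c)/((π/L)² + 1) = (1 + c(L/π)²)/(1 + (L/π)²). With (π/L)² = π^2/9 and c = 1/3, the largest admissible constant is α = ((π/L)² + c)/((π/L)² + 1).
Simplifying, α = (3 + π^2)/(9 + π^2).


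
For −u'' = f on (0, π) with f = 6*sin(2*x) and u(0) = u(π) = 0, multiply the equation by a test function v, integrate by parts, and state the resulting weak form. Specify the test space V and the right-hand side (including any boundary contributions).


V = H^1_0(0, π) (so v(0) = v(π) = 0); weak form: ∫_0^π u'v' dx = ∫_0^π (6*sin(2*x)) v dx for all v ∈ V.

Multiply both sides by a test function v and integrate from 0 to π:
  ∫_0^π −u''(x) v(x) dx = ∫_0^π f(x) v(x) dx.
Integrate the LHS by parts once:
  ∫_0^π −u'' v dx = −[u'(x) v(x)]_0^π + ∫_0^π u'(x) v'(x) dx.
Thus ∫_0^π u'(x) v'(x) dx = ∫_0^π f(x) v(x) dx + [u'(x) v(x)]_0^π.
Choose V so that boundary terms are either known or forced to vanish.
u is Dirichlet: u(0) = u(π) = 0. Let V = H^1_0(0, π); then v(0) = v(π) = 0, and [u' v]_0^π = 0.
Weak formulation: find u (satisfying any essential BC) such that ∫_0^π u'(x) v'(x) dx = ∫_0^π f v dx for all v ∈ V.
Substituting f(x) = 6*sin(2*x), the right-hand side is ∫_0^π (6*sin(2*x)) v dx.
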